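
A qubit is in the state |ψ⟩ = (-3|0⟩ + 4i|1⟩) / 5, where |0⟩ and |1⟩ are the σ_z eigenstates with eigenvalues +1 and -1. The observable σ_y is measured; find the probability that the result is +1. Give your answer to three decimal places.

|+y⟩ = (|0⟩ + i|1⟩)/√2, so ⟨+y|ψ⟩ = (1) / (√2·5).
P = |1|² / 50 = 1/50.

0.020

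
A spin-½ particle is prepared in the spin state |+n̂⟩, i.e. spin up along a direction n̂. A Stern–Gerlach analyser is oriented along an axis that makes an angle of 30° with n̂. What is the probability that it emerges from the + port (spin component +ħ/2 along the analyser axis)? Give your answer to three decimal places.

0.933

For spin-½, the probability of finding spin-up along an axis at angle θ to the initial spin direction is cos²(θ/2); spin-down is sin²(θ/2).
θ = 30°, so P = cos²(15°) ≈ 0.933.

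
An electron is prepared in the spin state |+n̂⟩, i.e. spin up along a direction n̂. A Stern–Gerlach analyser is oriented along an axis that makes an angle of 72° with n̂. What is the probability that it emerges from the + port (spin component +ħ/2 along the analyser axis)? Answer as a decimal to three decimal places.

For spin-½, the probability of finding spin-up along an axis at angle θ to the initial spin direction is cos²(θ/2); spin-down is sin²(θ/2).
θ = 72°, so P = cos²(36°) ≈ 0.655.

0.655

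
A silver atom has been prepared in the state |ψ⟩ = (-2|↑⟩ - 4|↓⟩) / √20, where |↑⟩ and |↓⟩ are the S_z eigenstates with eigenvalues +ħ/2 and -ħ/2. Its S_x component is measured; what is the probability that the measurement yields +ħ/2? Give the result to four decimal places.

|+x⟩ = (|↑⟩ + |↓⟩)/√2, so ⟨+x|ψ⟩ = (-6) / (√2·√20).
P = |-6|² / 40 = 36/40.

0.9000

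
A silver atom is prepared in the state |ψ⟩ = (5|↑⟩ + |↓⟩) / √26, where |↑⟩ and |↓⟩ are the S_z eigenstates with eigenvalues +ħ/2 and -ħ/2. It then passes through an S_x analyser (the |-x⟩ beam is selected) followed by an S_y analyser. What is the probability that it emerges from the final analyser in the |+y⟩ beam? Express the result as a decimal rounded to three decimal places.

0.154

First analyser (S_x): P(|-x⟩) = |⟨-x|ψ⟩|² = 16/52.
After stage 1 the state is |-x⟩; P(|+y⟩) = |⟨+y|-x⟩|² = 1/2.
Joint probability = 16/52 × 1/2 = 0.154.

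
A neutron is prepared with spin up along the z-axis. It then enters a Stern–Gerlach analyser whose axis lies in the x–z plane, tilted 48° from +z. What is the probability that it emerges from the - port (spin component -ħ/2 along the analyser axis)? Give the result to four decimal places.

For spin-½, the probability of finding spin-up along an axis at angle θ to the initial spin direction is cos²(θ/2); spin-down is sin²(θ/2).
θ = 48°, so P = sin²(24°) ≈ 0.1654.

0.1654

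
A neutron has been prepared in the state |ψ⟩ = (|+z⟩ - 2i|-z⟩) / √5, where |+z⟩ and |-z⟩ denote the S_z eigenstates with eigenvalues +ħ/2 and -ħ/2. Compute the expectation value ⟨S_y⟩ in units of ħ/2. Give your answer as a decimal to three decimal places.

⟨σ_y⟩ = 2 Im(a* b)/(|a|²+|b|²) with a = 1, b = -2i.
a* b = -2i, so ⟨σ_y⟩ = -4/5.
⟨S_y⟩ = (ħ/2)·⟨σ_y⟩.

-0.800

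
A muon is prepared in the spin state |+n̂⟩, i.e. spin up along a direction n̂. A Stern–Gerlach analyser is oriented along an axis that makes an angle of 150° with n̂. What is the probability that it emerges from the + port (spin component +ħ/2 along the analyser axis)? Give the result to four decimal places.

For spin-½, the probability of finding spin-up along an axis at angle θ to the initial spin direction is cos²(θ/2); spin-down is sin²(θ/2).
θ = 150°, so P = cos²(75°) ≈ 0.0670.

0.0670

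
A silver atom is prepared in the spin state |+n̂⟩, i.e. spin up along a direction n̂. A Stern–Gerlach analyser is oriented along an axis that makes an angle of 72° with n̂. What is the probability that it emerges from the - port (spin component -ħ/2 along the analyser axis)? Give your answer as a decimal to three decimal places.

For spin-½, the probability of finding spin-up along an axis at angle θ to the initial spin direction is cos²(θ/2); spin-down is sin²(θ/2).
θ = 72°, so P = sin²(36°) ≈ 0.345.

0.345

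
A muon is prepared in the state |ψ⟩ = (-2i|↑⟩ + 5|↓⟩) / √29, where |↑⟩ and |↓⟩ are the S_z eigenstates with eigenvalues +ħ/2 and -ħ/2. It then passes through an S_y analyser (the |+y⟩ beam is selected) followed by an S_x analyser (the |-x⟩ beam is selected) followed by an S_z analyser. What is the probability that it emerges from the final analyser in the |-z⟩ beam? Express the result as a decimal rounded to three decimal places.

0.211

First analyser (S_y): P(|+y⟩) = |⟨+y|ψ⟩|² = 49/58.
After stage 1 the state is |+y⟩; P(|-x⟩) = |⟨-x|+y⟩|² = 1/2.
After stage 2 the state is |-x⟩; P(|-z⟩) = |⟨-z|-x⟩|² = 1/2.
Joint probability = 49/58 × 1/2 × 1/2 = 0.211.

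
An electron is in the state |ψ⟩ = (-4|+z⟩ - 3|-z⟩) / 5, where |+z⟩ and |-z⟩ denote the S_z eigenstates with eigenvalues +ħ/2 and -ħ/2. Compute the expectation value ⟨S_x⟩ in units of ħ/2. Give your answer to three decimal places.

0.960

⟨σ_x⟩ = 2 Re(a* b)/(|a|²+|b|²) with a = -4, b = -3.
a* b = 12, so ⟨σ_x⟩ = 24/25.
⟨S_x⟩ = (ħ/2)·⟨σ_x⟩.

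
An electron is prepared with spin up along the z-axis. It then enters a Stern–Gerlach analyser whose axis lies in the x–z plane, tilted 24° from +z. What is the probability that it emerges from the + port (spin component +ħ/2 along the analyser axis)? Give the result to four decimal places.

For spin-½, the probability of finding spin-up along an axis at angle θ to the initial spin direction is cos²(θ/2); spin-down is sin²(θ/2).
θ = 24°, so P = cos²(12°) ≈ 0.9568.

0.9568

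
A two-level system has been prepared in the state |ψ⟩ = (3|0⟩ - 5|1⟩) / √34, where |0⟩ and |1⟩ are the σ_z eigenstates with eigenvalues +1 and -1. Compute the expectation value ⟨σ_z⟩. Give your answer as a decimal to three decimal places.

-0.471

⟨σ_z⟩ = |a|² - |b|² divided by |a|²+|b|², with a, b the |0⟩, |1⟩ amplitudes.
= (9 - 25)/34 = -16/34.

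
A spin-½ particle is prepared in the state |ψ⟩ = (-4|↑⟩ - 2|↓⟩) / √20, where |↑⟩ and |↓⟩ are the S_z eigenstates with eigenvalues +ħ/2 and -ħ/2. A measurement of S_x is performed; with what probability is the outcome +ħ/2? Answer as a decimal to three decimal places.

|+x⟩ = (|↑⟩ + |↓⟩)/√2, so ⟨+x|ψ⟩ = (-6) / (√2·√20).
P = |-6|² / 40 = 36/40.

0.900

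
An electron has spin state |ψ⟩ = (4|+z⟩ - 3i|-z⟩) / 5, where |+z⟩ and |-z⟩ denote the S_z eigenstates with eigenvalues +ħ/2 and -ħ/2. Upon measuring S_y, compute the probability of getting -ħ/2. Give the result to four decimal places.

|-y⟩ = (|+z⟩ - i|-z⟩)/√2, so ⟨-y|ψ⟩ = (7) / (√2·5).
P = |7|² / 50 = 49/50.

0.9800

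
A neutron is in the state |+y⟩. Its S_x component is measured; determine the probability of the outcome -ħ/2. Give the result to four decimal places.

In the S_z basis, |+y⟩ = (|+z⟩ + i|-z⟩)/√2 and |-x⟩ = (|+z⟩ - |-z⟩)/√2.
|⟨-x|+y⟩|² = 1/2.

0.5000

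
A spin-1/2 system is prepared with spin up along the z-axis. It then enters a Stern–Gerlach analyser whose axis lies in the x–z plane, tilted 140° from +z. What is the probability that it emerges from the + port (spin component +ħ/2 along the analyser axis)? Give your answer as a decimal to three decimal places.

For spin-½, the probability of finding spin-up along an axis at angle θ to the initial spin direction is cos²(θ/2); spin-down is sin²(θ/2).
θ = 140°, so P = cos²(70°) ≈ 0.117.

0.117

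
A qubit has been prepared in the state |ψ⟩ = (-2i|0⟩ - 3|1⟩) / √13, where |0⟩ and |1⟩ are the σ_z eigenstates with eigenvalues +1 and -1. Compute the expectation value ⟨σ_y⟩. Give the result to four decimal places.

⟨σ_y⟩ = 2 Im(a* b)/(|a|²+|b|²) with a = -2i, b = -3.
a* b = -6i, so ⟨σ_y⟩ = -12/13.

-0.9231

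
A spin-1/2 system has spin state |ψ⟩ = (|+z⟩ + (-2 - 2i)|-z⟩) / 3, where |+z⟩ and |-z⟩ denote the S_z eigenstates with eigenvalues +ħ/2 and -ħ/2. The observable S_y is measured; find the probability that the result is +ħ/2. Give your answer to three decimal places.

|+y⟩ = (|+z⟩ + i|-z⟩)/√2, so ⟨+y|ψ⟩ = (-1 + 2i) / (√2·3).
P = |-1 + 2i|² / 18 = 5/18.

0.278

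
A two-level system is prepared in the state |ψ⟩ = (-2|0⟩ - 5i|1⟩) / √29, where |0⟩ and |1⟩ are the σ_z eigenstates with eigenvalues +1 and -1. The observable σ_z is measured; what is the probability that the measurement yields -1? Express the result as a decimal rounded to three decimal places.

0.862

The -1 outcome corresponds to |1⟩. Its amplitude in |ψ⟩ is -5i/√29.
P = |-5i|² / 29 = 25/29.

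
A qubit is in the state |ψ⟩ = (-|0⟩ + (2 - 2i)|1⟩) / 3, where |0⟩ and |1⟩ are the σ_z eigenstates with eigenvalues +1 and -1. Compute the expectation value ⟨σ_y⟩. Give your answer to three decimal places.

0.444

⟨σ_y⟩ = 2 Im(a* b)/(|a|²+|b|²) with a = -1, b = (2 - 2i).
a* b = (-2 + 2i), so ⟨σ_y⟩ = 4/9.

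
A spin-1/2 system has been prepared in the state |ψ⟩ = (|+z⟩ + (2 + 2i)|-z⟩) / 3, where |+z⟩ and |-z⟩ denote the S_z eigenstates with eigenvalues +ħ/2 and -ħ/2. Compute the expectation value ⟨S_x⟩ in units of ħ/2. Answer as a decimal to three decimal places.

0.444

⟨σ_x⟩ = 2 Re(a* b)/(|a|²+|b|²) with a = 1, b = (2 + 2i).
a* b = (2 + 2i), so ⟨σ_x⟩ = 4/9.
⟨S_x⟩ = (ħ/2)·⟨σ_x⟩.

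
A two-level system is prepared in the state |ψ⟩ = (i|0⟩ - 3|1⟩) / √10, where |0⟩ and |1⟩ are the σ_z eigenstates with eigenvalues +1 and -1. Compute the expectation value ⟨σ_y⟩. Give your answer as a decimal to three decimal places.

⟨σ_y⟩ = 2 Im(a* b)/(|a|²+|b|²) with a = i, b = -3.
a* b = 3i, so ⟨σ_y⟩ = 6/10.

0.600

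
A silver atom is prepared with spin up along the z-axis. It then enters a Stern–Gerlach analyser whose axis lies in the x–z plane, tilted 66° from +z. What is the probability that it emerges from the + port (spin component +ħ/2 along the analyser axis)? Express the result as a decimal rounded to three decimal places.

0.703

For spin-½, the probability of finding spin-up along an axis at angle θ to the initial spin direction is cos²(θ/2); spin-down is sin²(θ/2).
θ = 66°, so P = cos²(33°) ≈ 0.703.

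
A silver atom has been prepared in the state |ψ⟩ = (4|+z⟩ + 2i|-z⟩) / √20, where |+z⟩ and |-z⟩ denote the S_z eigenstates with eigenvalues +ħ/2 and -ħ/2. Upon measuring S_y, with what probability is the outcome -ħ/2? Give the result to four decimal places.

0.1000

|-y⟩ = (|+z⟩ - i|-z⟩)/√2, so ⟨-y|ψ⟩ = (2) / (√2·√20).
P = |2|² / 40 = 4/40.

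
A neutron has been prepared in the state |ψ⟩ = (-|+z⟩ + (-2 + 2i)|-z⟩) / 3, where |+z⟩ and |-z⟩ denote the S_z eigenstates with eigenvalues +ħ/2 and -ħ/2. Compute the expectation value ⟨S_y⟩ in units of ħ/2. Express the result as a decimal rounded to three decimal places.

-0.444

⟨σ_y⟩ = 2 Im(a* b)/(|a|²+|b|²) with a = -1, b = (-2 + 2i).
a* b = (2 - 2i), so ⟨σ_y⟩ = -4/9.
⟨S_y⟩ = (ħ/2)·⟨σ_y⟩.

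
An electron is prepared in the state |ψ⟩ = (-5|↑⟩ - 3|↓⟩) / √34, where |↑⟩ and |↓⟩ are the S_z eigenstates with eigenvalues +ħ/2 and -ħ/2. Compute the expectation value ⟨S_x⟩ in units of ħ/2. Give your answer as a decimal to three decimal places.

⟨σ_x⟩ = 2 Re(a* b)/(|a|²+|b|²) with a = -5, b = -3.
a* b = 15, so ⟨σ_x⟩ = 30/34.
⟨S_x⟩ = (ħ/2)·⟨σ_x⟩.

0.882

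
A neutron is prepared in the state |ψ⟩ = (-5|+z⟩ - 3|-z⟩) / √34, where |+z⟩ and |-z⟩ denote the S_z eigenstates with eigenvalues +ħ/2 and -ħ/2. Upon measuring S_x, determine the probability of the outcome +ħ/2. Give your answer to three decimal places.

|+x⟩ = (|+z⟩ + |-z⟩)/√2, so ⟨+x|ψ⟩ = (-8) / (√2·√34).
P = |-8|² / 68 = 64/68.

0.941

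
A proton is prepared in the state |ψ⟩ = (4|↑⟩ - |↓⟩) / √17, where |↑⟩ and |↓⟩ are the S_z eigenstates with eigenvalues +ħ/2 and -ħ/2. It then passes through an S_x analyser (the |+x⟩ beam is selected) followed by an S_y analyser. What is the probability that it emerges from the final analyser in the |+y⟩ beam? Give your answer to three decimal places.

0.132

First analyser (S_x): P(|+x⟩) = |⟨+x|ψ⟩|² = 9/34.
After stage 1 the state is |+x⟩; P(|+y⟩) = |⟨+y|+x⟩|² = 1/2.
Joint probability = 9/34 × 1/2 = 0.132.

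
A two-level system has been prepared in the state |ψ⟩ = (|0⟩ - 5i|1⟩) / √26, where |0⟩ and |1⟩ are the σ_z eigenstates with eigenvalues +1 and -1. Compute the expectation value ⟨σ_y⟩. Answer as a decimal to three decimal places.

⟨σ_y⟩ = 2 Im(a* b)/(|a|²+|b|²) with a = 1, b = -5i.
a* b = -5i, so ⟨σ_y⟩ = -10/26.

-0.385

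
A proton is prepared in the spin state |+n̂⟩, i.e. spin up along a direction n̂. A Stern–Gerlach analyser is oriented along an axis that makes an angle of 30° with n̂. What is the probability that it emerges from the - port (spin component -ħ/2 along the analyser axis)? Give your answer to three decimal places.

0.067

For spin-½, the probability of finding spin-up along an axis at angle θ to the initial spin direction is cos²(θ/2); spin-down is sin²(θ/2).
θ = 30°, so P = sin²(15°) ≈ 0.067.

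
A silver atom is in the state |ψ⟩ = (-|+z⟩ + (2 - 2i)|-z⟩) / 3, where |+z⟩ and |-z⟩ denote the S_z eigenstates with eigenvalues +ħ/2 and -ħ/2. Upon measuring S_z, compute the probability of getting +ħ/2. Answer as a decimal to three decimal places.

The +ħ/2 outcome corresponds to |+z⟩. Its amplitude in |ψ⟩ is -1/3.
P = |-1|² / 9 = 1/9.

0.111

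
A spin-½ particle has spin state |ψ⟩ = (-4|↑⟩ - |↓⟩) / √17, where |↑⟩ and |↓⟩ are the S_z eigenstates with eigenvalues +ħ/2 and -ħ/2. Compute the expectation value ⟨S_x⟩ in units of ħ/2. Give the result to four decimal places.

0.4706

⟨σ_x⟩ = 2 Re(a* b)/(|a|²+|b|²) with a = -4, b = -1.
a* b = 4, so ⟨σ_x⟩ = 8/17.
⟨S_x⟩ = (ħ/2)·⟨σ_x⟩.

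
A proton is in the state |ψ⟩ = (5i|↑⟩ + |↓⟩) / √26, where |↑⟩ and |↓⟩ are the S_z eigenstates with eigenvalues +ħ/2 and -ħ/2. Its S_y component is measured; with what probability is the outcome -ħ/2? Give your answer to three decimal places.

|-y⟩ = (|↑⟩ - i|↓⟩)/√2, so ⟨-y|ψ⟩ = (6i) / (√2·√26).
P = |6i|² / 52 = 36/52.

0.692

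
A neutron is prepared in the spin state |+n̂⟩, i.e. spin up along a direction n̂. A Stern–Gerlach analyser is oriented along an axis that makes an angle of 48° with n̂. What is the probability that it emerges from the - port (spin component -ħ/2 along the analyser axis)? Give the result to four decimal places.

0.1654

For spin-½, the probability of finding spin-up along an axis at angle θ to the initial spin direction is cos²(θ/2); spin-down is sin²(θ/2).
θ = 48°, so P = sin²(24°) ≈ 0.1654.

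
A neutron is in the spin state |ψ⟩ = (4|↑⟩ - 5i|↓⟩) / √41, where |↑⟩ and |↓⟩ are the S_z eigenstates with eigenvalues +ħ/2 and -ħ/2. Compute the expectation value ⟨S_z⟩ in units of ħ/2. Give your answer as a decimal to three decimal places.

⟨σ_z⟩ = |a|² - |b|² divided by |a|²+|b|², with a, b the |↑⟩, |↓⟩ amplitudes.
= (16 - 25)/41 = -9/41.
⟨S_z⟩ = (ħ/2)·⟨σ_z⟩.

-0.220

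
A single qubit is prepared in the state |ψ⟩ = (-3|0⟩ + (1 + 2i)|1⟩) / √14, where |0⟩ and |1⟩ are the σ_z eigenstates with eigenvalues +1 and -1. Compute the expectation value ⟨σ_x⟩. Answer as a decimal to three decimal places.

-0.429

⟨σ_x⟩ = 2 Re(a* b)/(|a|²+|b|²) with a = -3, b = (1 + 2i).
a* b = (-3 - 6i), so ⟨σ_x⟩ = -6/14.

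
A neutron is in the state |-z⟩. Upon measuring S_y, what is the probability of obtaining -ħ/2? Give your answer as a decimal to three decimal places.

0.500

In the S_z basis, |-z⟩ = |-z⟩ and |-y⟩ = (|+z⟩ - i|-z⟩)/√2.
|⟨-y|-z⟩|² = 1/2.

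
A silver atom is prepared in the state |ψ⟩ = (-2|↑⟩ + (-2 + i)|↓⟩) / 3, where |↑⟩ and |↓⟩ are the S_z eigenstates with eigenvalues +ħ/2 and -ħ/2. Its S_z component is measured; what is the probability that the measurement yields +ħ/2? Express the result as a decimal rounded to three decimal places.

0.444

The +ħ/2 outcome corresponds to |↑⟩. Its amplitude in |ψ⟩ is -2/3.
P = |-2|² / 9 = 4/9.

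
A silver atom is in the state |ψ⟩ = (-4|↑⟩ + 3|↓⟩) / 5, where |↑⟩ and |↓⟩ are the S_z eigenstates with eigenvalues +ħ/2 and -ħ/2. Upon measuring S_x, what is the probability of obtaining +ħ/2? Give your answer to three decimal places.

|+x⟩ = (|↑⟩ + |↓⟩)/√2, so ⟨+x|ψ⟩ = (-1) / (√2·5).
P = |-1|² / 50 = 1/50.

0.020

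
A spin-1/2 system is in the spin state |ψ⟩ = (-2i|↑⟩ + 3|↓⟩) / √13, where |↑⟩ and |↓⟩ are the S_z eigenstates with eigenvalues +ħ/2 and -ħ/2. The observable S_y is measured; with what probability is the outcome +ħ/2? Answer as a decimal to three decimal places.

0.962

|+y⟩ = (|↑⟩ + i|↓⟩)/√2, so ⟨+y|ψ⟩ = (-5i) / (√2·√13).
P = |-5i|² / 26 = 25/26.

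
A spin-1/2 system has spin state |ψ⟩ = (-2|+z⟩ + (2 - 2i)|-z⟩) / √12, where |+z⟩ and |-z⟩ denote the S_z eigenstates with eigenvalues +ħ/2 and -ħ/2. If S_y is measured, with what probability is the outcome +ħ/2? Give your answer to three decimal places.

|+y⟩ = (|+z⟩ + i|-z⟩)/√2, so ⟨+y|ψ⟩ = (-4 - 2i) / (√2·√12).
P = |-4 - 2i|² / 24 = 20/24.

0.833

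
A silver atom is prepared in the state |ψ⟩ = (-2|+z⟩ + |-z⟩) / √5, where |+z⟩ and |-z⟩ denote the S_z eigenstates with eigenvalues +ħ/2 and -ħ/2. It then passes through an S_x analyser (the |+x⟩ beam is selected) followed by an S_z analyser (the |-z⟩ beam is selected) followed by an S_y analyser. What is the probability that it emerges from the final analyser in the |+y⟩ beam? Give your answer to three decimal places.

0.025

First analyser (S_x): P(|+x⟩) = |⟨+x|ψ⟩|² = 1/10.
After stage 1 the state is |+x⟩; P(|-z⟩) = |⟨-z|+x⟩|² = 1/2.
After stage 2 the state is |-z⟩; P(|+y⟩) = |⟨+y|-z⟩|² = 1/2.
Joint probability = 1/10 × 1/2 × 1/2 = 0.025.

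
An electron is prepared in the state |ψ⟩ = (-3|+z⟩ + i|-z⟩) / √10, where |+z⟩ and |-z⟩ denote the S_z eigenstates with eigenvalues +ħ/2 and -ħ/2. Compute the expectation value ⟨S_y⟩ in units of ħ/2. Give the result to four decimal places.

⟨σ_y⟩ = 2 Im(a* b)/(|a|²+|b|²) with a = -3, b = i.
a* b = -3i, so ⟨σ_y⟩ = -6/10.
⟨S_y⟩ = (ħ/2)·⟨σ_y⟩.

-0.6000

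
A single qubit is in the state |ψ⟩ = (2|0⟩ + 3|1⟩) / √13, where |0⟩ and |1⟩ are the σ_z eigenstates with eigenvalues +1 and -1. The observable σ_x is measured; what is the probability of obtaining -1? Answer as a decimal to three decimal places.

0.038

|-x⟩ = (|0⟩ - |1⟩)/√2, so ⟨-x|ψ⟩ = (-1) / (√2·√13).
P = |-1|² / 26 = 1/26.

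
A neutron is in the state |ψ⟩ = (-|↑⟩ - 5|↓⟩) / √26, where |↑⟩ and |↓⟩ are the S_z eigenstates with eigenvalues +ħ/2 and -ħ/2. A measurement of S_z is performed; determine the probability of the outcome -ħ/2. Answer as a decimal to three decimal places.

The -ħ/2 outcome corresponds to |↓⟩. Its amplitude in |ψ⟩ is -5/√26.
P = |-5|² / 26 = 25/26.

0.962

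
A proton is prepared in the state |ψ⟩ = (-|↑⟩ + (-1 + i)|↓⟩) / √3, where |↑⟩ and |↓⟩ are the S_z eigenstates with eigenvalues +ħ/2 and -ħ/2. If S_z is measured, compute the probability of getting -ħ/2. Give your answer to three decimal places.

The -ħ/2 outcome corresponds to |↓⟩. Its amplitude in |ψ⟩ is (-1 + i)/√3.
P = |-1 + i|² / 3 = 2/3.

0.667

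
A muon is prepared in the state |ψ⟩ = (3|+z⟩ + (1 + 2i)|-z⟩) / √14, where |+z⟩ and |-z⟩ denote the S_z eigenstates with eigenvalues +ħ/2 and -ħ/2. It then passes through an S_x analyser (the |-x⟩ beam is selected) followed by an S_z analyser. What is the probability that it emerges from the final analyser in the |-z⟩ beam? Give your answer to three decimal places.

First analyser (S_x): P(|-x⟩) = |⟨-x|ψ⟩|² = 8/28.
After stage 1 the state is |-x⟩; P(|-z⟩) = |⟨-z|-x⟩|² = 1/2.
Joint probability = 8/28 × 1/2 = 0.143.

0.143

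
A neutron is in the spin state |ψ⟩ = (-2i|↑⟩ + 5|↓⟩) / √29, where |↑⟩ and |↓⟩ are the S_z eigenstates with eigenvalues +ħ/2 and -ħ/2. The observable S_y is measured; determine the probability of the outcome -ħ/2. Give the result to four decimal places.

0.1552

|-y⟩ = (|↑⟩ - i|↓⟩)/√2, so ⟨-y|ψ⟩ = (3i) / (√2·√29).
P = |3i|² / 58 = 9/58.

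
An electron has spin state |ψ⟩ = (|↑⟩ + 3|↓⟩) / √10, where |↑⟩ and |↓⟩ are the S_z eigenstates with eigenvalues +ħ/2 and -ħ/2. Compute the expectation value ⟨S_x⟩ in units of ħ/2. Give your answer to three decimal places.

0.600

⟨σ_x⟩ = 2 Re(a* b)/(|a|²+|b|²) with a = 1, b = 3.
a* b = 3, so ⟨σ_x⟩ = 6/10.
⟨S_x⟩ = (ħ/2)·⟨σ_x⟩.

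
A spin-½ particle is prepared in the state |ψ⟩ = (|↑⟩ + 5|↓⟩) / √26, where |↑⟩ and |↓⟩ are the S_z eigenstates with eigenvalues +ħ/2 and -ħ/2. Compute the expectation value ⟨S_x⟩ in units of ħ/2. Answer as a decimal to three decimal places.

0.385

⟨σ_x⟩ = 2 Re(a* b)/(|a|²+|b|²) with a = 1, b = 5.
a* b = 5, so ⟨σ_x⟩ = 10/26.
⟨S_x⟩ = (ħ/2)·⟨σ_x⟩.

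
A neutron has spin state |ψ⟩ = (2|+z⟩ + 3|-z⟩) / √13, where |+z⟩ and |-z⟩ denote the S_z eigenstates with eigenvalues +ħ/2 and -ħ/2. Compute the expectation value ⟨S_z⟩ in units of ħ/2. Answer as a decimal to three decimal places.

-0.385

⟨σ_z⟩ = |a|² - |b|² divided by |a|²+|b|², with a, b the |+z⟩, |-z⟩ amplitudes.
= (4 - 9)/13 = -5/13.
⟨S_z⟩ = (ħ/2)·⟨σ_z⟩.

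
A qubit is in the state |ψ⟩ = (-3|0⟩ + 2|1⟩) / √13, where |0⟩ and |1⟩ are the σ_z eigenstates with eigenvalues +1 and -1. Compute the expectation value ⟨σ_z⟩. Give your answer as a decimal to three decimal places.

⟨σ_z⟩ = |a|² - |b|² divided by |a|²+|b|², with a, b the |0⟩, |1⟩ amplitudes.
= (9 - 4)/13 = 5/13.

0.385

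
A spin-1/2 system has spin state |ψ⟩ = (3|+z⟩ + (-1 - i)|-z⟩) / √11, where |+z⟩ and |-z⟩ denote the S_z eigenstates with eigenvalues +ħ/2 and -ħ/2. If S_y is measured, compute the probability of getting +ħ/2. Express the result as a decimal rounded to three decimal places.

0.227

|+y⟩ = (|+z⟩ + i|-z⟩)/√2, so ⟨+y|ψ⟩ = (2 + i) / (√2·√11).
P = |2 + i|² / 22 = 5/22.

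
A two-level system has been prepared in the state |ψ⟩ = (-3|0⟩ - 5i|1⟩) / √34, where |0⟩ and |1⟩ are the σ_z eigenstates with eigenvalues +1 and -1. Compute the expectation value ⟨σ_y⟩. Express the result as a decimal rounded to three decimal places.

⟨σ_y⟩ = 2 Im(a* b)/(|a|²+|b|²) with a = -3, b = -5i.
a* b = 15i, so ⟨σ_y⟩ = 30/34.

0.882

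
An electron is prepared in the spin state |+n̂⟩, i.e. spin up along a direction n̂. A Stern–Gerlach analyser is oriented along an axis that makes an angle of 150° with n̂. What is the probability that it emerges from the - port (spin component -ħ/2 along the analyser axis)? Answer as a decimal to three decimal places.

For spin-½, the probability of finding spin-up along an axis at angle θ to the initial spin direction is cos²(θ/2); spin-down is sin²(θ/2).
θ = 150°, so P = sin²(75°) ≈ 0.933.

0.933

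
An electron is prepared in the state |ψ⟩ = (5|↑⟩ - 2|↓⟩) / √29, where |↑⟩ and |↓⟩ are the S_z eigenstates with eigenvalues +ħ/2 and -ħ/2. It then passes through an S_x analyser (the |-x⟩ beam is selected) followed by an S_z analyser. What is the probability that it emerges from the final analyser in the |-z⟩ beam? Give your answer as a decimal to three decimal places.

0.422

First analyser (S_x): P(|-x⟩) = |⟨-x|ψ⟩|² = 49/58.
After stage 1 the state is |-x⟩; P(|-z⟩) = |⟨-z|-x⟩|² = 1/2.
Joint probability = 49/58 × 1/2 = 0.422.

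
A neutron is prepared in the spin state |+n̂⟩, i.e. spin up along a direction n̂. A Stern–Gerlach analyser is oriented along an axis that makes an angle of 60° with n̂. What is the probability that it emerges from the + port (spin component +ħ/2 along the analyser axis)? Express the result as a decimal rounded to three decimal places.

For spin-½, the probability of finding spin-up along an axis at angle θ to the initial spin direction is cos²(θ/2); spin-down is sin²(θ/2).
θ = 60°, so P = cos²(30°) ≈ 0.750.

0.750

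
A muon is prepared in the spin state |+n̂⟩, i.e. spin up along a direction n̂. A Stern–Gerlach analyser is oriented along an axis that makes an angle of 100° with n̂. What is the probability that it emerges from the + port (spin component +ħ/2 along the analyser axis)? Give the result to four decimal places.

0.4132

For spin-½, the probability of finding spin-up along an axis at angle θ to the initial spin direction is cos²(θ/2); spin-down is sin²(θ/2).
θ = 100°, so P = cos²(50°) ≈ 0.4132.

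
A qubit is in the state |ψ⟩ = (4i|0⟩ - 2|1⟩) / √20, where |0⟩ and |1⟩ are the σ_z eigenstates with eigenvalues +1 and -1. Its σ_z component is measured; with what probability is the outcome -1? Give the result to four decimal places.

0.2000

The -1 outcome corresponds to |1⟩. Its amplitude in |ψ⟩ is -2/√20.
P = |-2|² / 20 = 4/20.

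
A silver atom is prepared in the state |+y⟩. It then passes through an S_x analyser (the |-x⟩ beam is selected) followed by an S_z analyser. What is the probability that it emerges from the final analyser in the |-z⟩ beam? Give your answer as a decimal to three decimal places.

0.250

First analyser (S_x): from |+y⟩, P(|-x⟩) = 1/2.
After stage 1 the state is |-x⟩; P(|-z⟩) = |⟨-z|-x⟩|² = 1/2.
Joint probability = 1/2 × 1/2 = 0.250.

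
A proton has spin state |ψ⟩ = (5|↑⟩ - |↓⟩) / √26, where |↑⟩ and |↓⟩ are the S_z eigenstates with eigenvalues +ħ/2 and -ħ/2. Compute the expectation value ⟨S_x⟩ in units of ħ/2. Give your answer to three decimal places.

⟨σ_x⟩ = 2 Re(a* b)/(|a|²+|b|²) with a = 5, b = -1.
a* b = -5, so ⟨σ_x⟩ = -10/26.
⟨S_x⟩ = (ħ/2)·⟨σ_x⟩.

-0.385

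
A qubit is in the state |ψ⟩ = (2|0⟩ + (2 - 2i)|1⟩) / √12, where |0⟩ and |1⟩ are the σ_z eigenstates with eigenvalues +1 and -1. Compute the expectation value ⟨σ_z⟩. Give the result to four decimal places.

⟨σ_z⟩ = |a|² - |b|² divided by |a|²+|b|², with a, b the |0⟩, |1⟩ amplitudes.
= (4 - 8)/12 = -4/12.

-0.3333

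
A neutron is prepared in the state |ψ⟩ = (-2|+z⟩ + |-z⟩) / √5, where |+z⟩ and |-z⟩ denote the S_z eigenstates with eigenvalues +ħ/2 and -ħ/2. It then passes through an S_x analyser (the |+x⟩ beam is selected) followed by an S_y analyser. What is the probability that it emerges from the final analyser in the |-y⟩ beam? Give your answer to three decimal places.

First analyser (S_x): P(|+x⟩) = |⟨+x|ψ⟩|² = 1/10.
After stage 1 the state is |+x⟩; P(|-y⟩) = |⟨-y|+x⟩|² = 1/2.
Joint probability = 1/10 × 1/2 = 0.050.

0.050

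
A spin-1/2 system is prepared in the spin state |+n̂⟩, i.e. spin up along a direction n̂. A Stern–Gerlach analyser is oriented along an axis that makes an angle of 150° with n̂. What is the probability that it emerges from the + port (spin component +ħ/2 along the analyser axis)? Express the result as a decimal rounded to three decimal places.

For spin-½, the probability of finding spin-up along an axis at angle θ to the initial spin direction is cos²(θ/2); spin-down is sin²(θ/2).
θ = 150°, so P = cos²(75°) ≈ 0.067.

0.067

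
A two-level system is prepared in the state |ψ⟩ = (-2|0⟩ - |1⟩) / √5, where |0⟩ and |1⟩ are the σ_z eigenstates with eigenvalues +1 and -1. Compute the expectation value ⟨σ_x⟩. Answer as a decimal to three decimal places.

⟨σ_x⟩ = 2 Re(a* b)/(|a|²+|b|²) with a = -2, b = -1.
a* b = 2, so ⟨σ_x⟩ = 4/5.

0.800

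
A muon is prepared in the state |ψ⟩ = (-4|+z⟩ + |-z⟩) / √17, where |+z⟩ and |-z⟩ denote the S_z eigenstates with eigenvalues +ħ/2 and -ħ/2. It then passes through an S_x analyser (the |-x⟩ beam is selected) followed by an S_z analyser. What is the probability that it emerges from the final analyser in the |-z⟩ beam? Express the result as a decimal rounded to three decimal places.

0.368

First analyser (S_x): P(|-x⟩) = |⟨-x|ψ⟩|² = 25/34.
After stage 1 the state is |-x⟩; P(|-z⟩) = |⟨-z|-x⟩|² = 1/2.
Joint probability = 25/34 × 1/2 = 0.368.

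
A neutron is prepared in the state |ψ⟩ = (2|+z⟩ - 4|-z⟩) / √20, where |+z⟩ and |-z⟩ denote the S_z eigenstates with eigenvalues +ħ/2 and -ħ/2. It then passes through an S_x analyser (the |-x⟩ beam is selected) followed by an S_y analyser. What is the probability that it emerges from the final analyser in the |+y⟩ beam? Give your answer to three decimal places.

First analyser (S_x): P(|-x⟩) = |⟨-x|ψ⟩|² = 36/40.
After stage 1 the state is |-x⟩; P(|+y⟩) = |⟨+y|-x⟩|² = 1/2.
Joint probability = 36/40 × 1/2 = 0.450.

0.450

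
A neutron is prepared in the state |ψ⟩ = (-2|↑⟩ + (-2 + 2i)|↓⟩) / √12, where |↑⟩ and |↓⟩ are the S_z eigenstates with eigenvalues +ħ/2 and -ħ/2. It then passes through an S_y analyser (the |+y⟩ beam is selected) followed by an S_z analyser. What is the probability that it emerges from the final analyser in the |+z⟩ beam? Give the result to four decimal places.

First analyser (S_y): P(|+y⟩) = |⟨+y|ψ⟩|² = 4/24.
After stage 1 the state is |+y⟩; P(|+z⟩) = |⟨+z|+y⟩|² = 1/2.
Joint probability = 4/24 × 1/2 = 0.0833.

0.0833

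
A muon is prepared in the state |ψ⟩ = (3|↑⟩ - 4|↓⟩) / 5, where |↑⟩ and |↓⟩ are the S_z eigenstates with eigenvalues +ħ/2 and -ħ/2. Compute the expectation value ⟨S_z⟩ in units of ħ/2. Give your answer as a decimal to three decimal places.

-0.280

⟨σ_z⟩ = |a|² - |b|² divided by |a|²+|b|², with a, b the |↑⟩, |↓⟩ amplitudes.
= (9 - 16)/25 = -7/25.
⟨S_z⟩ = (ħ/2)·⟨σ_z⟩.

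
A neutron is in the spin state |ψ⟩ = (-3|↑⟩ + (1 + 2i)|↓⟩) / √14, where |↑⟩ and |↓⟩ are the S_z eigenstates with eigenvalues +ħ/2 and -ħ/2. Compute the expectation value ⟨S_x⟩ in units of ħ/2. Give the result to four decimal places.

-0.4286

⟨σ_x⟩ = 2 Re(a* b)/(|a|²+|b|²) with a = -3, b = (1 + 2i).
a* b = (-3 - 6i), so ⟨σ_x⟩ = -6/14.
⟨S_x⟩ = (ħ/2)·⟨σ_x⟩.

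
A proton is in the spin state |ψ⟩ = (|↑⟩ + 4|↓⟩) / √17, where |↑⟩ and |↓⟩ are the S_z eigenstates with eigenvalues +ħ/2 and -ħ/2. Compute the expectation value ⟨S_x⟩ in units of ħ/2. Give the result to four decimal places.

0.4706

⟨σ_x⟩ = 2 Re(a* b)/(|a|²+|b|²) with a = 1, b = 4.
a* b = 4, so ⟨σ_x⟩ = 8/17.
⟨S_x⟩ = (ħ/2)·⟨σ_x⟩.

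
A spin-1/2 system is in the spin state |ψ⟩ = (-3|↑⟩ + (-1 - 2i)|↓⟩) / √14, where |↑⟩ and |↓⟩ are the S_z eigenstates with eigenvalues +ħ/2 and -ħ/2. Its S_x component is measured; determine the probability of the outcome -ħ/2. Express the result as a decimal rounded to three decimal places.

0.286

|-x⟩ = (|↑⟩ - |↓⟩)/√2, so ⟨-x|ψ⟩ = (-2 + 2i) / (√2·√14).
P = |-2 + 2i|² / 28 = 8/28.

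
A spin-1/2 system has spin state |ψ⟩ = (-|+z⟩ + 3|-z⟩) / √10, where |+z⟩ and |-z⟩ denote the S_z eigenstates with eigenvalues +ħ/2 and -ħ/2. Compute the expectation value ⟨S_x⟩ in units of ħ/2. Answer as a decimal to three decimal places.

⟨σ_x⟩ = 2 Re(a* b)/(|a|²+|b|²) with a = -1, b = 3.
a* b = -3, so ⟨σ_x⟩ = -6/10.
⟨S_x⟩ = (ħ/2)·⟨σ_x⟩.

-0.600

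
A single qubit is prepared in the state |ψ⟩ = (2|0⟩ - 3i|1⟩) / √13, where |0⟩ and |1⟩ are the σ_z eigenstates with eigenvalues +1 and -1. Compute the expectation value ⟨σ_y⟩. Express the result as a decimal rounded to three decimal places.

-0.923

⟨σ_y⟩ = 2 Im(a* b)/(|a|²+|b|²) with a = 2, b = -3i.
a* b = -6i, so ⟨σ_y⟩ = -12/13.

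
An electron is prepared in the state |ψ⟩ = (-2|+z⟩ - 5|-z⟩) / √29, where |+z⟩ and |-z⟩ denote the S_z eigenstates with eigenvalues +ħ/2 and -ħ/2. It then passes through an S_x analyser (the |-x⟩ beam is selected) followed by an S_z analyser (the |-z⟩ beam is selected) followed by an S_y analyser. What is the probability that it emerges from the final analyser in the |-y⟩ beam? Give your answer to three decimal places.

First analyser (S_x): P(|-x⟩) = |⟨-x|ψ⟩|² = 9/58.
After stage 1 the state is |-x⟩; P(|-z⟩) = |⟨-z|-x⟩|² = 1/2.
After stage 2 the state is |-z⟩; P(|-y⟩) = |⟨-y|-z⟩|² = 1/2.
Joint probability = 9/58 × 1/2 × 1/2 = 0.039.

0.039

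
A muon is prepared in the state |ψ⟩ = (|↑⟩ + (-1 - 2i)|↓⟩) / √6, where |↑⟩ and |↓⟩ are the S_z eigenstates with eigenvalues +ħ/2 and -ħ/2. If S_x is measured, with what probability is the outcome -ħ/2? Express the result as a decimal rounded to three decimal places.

0.667

|-x⟩ = (|↑⟩ - |↓⟩)/√2, so ⟨-x|ψ⟩ = (2 + 2i) / (√2·√6).
P = |2 + 2i|² / 12 = 8/12.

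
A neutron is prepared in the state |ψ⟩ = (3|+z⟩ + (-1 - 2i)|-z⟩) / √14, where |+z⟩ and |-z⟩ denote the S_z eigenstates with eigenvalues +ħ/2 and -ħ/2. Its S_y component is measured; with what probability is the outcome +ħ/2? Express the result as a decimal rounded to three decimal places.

0.071

|+y⟩ = (|+z⟩ + i|-z⟩)/√2, so ⟨+y|ψ⟩ = (1 + i) / (√2·√14).
P = |1 + i|² / 28 = 2/28.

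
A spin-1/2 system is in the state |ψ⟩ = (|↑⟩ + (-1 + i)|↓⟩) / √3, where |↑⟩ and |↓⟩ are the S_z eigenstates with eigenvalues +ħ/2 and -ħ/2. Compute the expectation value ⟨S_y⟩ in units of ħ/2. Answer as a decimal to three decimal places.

0.667

⟨σ_y⟩ = 2 Im(a* b)/(|a|²+|b|²) with a = 1, b = (-1 + i).
a* b = (-1 + i), so ⟨σ_y⟩ = 2/3.
⟨S_y⟩ = (ħ/2)·⟨σ_y⟩.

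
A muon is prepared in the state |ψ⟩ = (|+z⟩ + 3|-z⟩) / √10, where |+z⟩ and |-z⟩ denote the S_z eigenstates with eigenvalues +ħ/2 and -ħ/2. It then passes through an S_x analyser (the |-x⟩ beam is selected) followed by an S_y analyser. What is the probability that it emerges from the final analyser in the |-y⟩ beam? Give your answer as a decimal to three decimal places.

0.100

First analyser (S_x): P(|-x⟩) = |⟨-x|ψ⟩|² = 4/20.
After stage 1 the state is |-x⟩; P(|-y⟩) = |⟨-y|-x⟩|² = 1/2.
Joint probability = 4/20 × 1/2 = 0.100.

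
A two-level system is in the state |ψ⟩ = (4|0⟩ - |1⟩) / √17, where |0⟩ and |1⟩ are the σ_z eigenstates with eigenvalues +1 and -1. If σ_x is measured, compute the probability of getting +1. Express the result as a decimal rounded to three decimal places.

|+x⟩ = (|0⟩ + |1⟩)/√2, so ⟨+x|ψ⟩ = (3) / (√2·√17).
P = |3|² / 34 = 9/34.

0.265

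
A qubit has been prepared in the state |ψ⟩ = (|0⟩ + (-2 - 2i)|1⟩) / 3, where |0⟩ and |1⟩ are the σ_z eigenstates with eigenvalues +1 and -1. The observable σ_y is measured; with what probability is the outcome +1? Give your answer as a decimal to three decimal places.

|+y⟩ = (|0⟩ + i|1⟩)/√2, so ⟨+y|ψ⟩ = (-1 + 2i) / (√2·3).
P = |-1 + 2i|² / 18 = 5/18.

0.278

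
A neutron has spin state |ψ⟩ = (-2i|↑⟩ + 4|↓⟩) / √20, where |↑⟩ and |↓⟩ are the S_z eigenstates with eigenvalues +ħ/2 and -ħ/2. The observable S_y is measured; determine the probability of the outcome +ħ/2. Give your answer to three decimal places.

|+y⟩ = (|↑⟩ + i|↓⟩)/√2, so ⟨+y|ψ⟩ = (-6i) / (√2·√20).
P = |-6i|² / 40 = 36/40.

0.900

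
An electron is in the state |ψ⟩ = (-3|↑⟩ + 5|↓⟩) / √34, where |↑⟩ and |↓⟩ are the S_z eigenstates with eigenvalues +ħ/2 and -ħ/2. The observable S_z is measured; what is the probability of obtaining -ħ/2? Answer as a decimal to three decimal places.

0.735

The -ħ/2 outcome corresponds to |↓⟩. Its amplitude in |ψ⟩ is 5/√34.
P = |5|² / 34 = 25/34.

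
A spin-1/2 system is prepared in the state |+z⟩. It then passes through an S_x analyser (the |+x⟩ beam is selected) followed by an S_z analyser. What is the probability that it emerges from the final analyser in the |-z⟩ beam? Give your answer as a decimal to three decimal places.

0.250

First analyser (S_x): from |+z⟩, P(|+x⟩) = 1/2.
After stage 1 the state is |+x⟩; P(|-z⟩) = |⟨-z|+x⟩|² = 1/2.
Joint probability = 1/2 × 1/2 = 0.250.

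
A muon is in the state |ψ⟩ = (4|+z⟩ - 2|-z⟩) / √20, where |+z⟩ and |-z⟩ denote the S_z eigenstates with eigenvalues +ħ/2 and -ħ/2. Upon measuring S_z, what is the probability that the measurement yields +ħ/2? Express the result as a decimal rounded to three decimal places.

The +ħ/2 outcome corresponds to |+z⟩. Its amplitude in |ψ⟩ is 4/√20.
P = |4|² / 20 = 16/20.

0.800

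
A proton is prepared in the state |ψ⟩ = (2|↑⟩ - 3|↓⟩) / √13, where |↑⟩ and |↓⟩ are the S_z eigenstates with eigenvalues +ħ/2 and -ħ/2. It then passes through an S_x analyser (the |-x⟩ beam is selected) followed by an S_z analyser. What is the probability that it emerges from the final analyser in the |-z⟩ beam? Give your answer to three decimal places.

First analyser (S_x): P(|-x⟩) = |⟨-x|ψ⟩|² = 25/26.
After stage 1 the state is |-x⟩; P(|-z⟩) = |⟨-z|-x⟩|² = 1/2.
Joint probability = 25/26 × 1/2 = 0.481.

0.481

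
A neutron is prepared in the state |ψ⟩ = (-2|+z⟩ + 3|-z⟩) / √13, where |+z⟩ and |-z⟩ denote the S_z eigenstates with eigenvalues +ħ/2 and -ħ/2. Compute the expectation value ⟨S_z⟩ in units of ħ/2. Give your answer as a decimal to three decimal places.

-0.385

⟨σ_z⟩ = |a|² - |b|² divided by |a|²+|b|², with a, b the |+z⟩, |-z⟩ amplitudes.
= (4 - 9)/13 = -5/13.
⟨S_z⟩ = (ħ/2)·⟨σ_z⟩.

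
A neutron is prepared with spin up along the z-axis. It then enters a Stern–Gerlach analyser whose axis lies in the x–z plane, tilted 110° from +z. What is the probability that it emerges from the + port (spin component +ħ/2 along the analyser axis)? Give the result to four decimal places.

0.3290

For spin-½, the probability of finding spin-up along an axis at angle θ to the initial spin direction is cos²(θ/2); spin-down is sin²(θ/2).
θ = 110°, so P = cos²(55°) ≈ 0.3290.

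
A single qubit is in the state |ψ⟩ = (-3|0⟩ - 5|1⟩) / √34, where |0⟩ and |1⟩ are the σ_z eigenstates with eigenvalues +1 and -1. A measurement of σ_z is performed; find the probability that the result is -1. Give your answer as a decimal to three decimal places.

0.735

The -1 outcome corresponds to |1⟩. Its amplitude in |ψ⟩ is -5/√34.
P = |-5|² / 34 = 25/34.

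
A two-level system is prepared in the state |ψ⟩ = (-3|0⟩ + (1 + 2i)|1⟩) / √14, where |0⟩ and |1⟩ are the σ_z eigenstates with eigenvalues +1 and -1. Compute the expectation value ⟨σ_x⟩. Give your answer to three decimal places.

-0.429

⟨σ_x⟩ = 2 Re(a* b)/(|a|²+|b|²) with a = -3, b = (1 + 2i).
a* b = (-3 - 6i), so ⟨σ_x⟩ = -6/14.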